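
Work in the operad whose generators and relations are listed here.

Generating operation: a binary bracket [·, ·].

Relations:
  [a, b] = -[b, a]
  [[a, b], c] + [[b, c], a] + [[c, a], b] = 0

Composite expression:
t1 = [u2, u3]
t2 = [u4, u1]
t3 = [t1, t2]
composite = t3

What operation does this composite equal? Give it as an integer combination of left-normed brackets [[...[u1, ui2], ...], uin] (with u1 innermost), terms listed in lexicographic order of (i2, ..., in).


[[[u1, u4], u2], u3] - [[[u1, u4], u3], u2]

Antisymmetry and Jacobi reduce to u1-anchored left-normed brackets.
Composite bracket: [[u2, u3], [u4, u1]]
Each bracket splits as ab - ba, giving 8 signed words (2^3 = 8).
The u1-initial words carry the normal form:
  u1u4u2u3 appears with sign +1, giving the term +[[[u1, u4], u2], u3]
  u1u4u3u2 appears with sign -1, giving the term -[[[u1, u4], u3], u2]


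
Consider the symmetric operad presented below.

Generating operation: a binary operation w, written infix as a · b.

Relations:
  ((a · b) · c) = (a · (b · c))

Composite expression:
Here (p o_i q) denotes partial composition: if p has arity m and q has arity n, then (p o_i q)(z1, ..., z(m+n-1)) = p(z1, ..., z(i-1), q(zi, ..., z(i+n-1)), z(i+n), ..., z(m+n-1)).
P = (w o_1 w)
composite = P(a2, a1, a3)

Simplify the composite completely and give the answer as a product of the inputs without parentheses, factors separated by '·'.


a2 · a1 · a3

All parenthesizations of w agree; list the a-inputs left to right.
(a2 · a1) linearizes to a2 · a1
((a2 · a1) · a3) linearizes to a2 · a1 · a3


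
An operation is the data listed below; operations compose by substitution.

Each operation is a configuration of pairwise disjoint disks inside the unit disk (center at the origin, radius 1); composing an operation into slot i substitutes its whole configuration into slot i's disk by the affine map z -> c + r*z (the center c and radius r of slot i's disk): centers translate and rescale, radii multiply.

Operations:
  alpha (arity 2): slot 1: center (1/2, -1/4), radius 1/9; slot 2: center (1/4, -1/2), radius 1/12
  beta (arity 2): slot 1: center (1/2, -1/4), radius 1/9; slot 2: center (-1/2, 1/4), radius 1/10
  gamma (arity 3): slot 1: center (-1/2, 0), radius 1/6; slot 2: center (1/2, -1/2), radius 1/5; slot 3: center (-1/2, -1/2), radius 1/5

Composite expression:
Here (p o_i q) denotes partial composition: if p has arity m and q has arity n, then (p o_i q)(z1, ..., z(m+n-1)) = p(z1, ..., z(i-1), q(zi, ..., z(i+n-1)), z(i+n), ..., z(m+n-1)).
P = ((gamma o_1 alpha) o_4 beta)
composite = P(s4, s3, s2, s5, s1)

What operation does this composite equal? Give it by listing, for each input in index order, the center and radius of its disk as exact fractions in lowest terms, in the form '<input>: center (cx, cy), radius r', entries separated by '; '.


s1: center (-3/5, -9/20), radius 1/50; s2: center (1/2, -1/2), radius 1/5; s3: center (-11/24, -1/12), radius 1/72; s4: center (-5/12, -1/24), radius 1/54; s5: center (-2/5, -11/20), radius 1/45


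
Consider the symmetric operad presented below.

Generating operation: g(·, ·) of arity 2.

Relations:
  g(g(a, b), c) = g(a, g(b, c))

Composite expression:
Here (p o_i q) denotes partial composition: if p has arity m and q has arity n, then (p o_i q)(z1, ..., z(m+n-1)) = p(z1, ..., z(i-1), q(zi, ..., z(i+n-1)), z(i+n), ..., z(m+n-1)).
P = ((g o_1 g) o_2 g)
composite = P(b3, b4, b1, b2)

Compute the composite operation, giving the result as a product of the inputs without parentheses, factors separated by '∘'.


Key point: g is associative — brackets drop, the b-order remains.
g(b4, b1) linearizes to b4 ∘ b1
g(b3, g(b4, b1)) linearizes to b3 ∘ b4 ∘ b1
g(g(b3, g(b4, b1)), b2) linearizes to b3 ∘ b4 ∘ b1 ∘ b2

b3 ∘ b4 ∘ b1 ∘ b2


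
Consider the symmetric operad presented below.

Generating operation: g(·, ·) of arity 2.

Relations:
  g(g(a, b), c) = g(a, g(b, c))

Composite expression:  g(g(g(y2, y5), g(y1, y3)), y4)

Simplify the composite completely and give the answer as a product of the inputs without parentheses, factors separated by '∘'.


y2 ∘ y5 ∘ y1 ∘ y3 ∘ y4

Key point: g is associative — brackets drop, the y-order remains.
g(y2, y5) flattens to y2 ∘ y5
g(y1, y3) flattens to y1 ∘ y3
g(g(y2, y5), g(y1, y3)) flattens to y2 ∘ y5 ∘ y1 ∘ y3
g(g(g(y2, y5), g(y1, y3)), y4) flattens to y2 ∘ y5 ∘ y1 ∘ y3 ∘ y4


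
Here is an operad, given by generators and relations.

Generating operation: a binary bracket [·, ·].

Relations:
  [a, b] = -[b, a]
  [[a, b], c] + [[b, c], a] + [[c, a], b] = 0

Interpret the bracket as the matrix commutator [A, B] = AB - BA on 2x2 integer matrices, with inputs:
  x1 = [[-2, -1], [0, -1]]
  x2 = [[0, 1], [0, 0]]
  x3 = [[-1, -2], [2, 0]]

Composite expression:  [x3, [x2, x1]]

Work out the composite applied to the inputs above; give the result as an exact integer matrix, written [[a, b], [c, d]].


[[-2, -1], [0, 2]]


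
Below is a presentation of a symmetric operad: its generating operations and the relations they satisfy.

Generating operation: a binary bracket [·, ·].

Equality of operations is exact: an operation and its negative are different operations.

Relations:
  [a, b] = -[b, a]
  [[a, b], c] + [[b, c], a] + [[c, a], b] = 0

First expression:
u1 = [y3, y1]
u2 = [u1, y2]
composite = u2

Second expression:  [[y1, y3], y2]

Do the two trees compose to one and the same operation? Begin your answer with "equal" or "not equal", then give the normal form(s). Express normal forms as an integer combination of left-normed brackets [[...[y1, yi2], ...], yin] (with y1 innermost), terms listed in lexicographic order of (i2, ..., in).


not equal: they reduce to -[[y1, y3], y2] and [[y1, y3], y2]


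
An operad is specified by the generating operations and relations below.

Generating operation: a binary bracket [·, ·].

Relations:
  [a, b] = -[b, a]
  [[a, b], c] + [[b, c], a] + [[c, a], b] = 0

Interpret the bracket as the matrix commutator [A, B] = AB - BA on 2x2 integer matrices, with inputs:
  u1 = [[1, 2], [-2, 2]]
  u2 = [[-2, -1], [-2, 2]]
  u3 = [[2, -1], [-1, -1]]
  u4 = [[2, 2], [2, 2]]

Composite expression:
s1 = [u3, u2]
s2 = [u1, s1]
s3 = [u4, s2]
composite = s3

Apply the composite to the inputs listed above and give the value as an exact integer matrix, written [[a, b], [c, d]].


[[6, -24], [24, -6]]

[u3, u2] = [[1, -7], [10, -1]]
[u1, [u3, u2]] = [[6, 3], [6, -6]]
[u4, [u1, [u3, u2]]] = [[6, -24], [24, -6]]


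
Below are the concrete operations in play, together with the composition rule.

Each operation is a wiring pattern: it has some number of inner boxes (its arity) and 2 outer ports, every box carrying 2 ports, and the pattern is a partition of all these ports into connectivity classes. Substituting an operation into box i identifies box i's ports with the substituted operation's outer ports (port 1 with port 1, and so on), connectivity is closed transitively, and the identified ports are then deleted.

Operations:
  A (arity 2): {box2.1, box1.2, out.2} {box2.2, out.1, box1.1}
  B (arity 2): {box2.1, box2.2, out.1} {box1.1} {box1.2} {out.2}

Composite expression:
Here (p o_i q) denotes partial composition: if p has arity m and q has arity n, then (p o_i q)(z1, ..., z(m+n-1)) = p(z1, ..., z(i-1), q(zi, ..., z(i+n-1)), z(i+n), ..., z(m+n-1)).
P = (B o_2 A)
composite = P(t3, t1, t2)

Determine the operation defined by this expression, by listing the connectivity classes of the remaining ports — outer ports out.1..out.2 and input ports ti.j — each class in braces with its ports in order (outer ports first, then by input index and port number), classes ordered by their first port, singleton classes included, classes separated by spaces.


{out.1, t1.1, t1.2, t2.1, t2.2} {out.2} {t3.1} {t3.2}

Two ports join when wires chain via B-identified ports.
stage A: inputs (t1, t2), connectivity {out.1, t1.1, t2.2} {out.2, t1.2, t2.1}, out.j its boundary
stage B: inputs (t3, t1, t2), connectivity {out.1, t1.1, t1.2, t2.1, t2.2} {out.2} {t3.1} {t3.2}, out.j its boundary


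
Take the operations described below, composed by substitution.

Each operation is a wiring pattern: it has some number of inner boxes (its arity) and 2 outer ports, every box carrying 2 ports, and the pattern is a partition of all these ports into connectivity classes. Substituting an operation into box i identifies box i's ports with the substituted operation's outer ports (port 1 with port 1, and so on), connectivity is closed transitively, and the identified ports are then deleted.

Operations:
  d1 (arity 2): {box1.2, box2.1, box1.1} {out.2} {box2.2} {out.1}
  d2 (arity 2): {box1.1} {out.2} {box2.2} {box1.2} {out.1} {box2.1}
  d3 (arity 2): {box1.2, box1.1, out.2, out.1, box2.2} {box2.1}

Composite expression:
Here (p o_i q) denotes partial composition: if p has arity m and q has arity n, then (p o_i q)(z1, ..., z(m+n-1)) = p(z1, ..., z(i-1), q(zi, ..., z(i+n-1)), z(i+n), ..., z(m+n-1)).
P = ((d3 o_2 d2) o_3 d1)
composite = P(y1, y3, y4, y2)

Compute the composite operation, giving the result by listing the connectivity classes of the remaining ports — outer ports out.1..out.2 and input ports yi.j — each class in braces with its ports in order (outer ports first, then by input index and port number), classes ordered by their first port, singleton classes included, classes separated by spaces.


Reachability decides: close wires over d3-identified ports.
d1 over (y4, y2) gives {out.1} {out.2} {y2.1, y4.1, y4.2} {y2.2}, out.j being that stage's outer ports
d2 over (y3, y4, y2) gives {out.1} {out.2} {y2.1, y4.1, y4.2} {y2.2} {y3.1} {y3.2}, out.j being that stage's outer ports
d3 over (y1, y3, y4, y2) gives {out.1, out.2, y1.1, y1.2} {y2.1, y4.1, y4.2} {y2.2} {y3.1} {y3.2}, out.j being that stage's outer ports

{out.1, out.2, y1.1, y1.2} {y2.1, y4.1, y4.2} {y2.2} {y3.1} {y3.2}


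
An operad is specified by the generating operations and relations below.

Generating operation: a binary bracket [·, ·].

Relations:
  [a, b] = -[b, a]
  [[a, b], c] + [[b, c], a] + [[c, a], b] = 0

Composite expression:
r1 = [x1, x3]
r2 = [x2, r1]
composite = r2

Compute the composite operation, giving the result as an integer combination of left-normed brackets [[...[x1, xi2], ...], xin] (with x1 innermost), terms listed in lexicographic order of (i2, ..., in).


-[[x1, x3], x2]

Left-normed coefficients sit on the x1-initial expansion words.
Composite bracket: [x2, [x1, x3]]
Expanding via [a, b] = ab - ba: 4 signed words (2^2 = 4).
The x1-initial words carry the normal form:
  from x1x3x2, sign -1: term -[[x1, x3], x2]


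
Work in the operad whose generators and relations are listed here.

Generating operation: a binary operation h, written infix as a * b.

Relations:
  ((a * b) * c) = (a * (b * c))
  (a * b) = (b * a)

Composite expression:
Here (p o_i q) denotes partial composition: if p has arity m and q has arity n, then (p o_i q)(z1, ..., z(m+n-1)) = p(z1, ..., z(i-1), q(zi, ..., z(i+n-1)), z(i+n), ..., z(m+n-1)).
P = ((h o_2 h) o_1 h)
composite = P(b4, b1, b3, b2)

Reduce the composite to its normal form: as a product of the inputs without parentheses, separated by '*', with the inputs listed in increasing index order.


b1 * b2 * b3 * b4

Any arrangement under h is one operation, so sort the b-inputs.
(b4 * b1) unparenthesizes to b4 * b1
(b3 * b2) unparenthesizes to b3 * b2
((b4 * b1) * (b3 * b2)) unparenthesizes to b4 * b1 * b3 * b2
the factors in increasing index order: b1 * b2 * b3 * b4


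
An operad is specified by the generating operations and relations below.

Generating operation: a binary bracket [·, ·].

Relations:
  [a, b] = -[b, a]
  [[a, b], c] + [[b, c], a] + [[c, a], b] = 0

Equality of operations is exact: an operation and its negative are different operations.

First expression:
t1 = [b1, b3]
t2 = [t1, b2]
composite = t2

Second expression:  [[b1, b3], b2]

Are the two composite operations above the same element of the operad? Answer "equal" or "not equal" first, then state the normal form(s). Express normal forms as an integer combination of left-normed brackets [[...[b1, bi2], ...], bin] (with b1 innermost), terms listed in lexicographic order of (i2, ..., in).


equal; both compose to [[b1, b3], b2]

In normal form, the first expression is [[b1, b3], b2]
In normal form, the second expression is [[b1, b3], b2]
Identical normal forms: equal.


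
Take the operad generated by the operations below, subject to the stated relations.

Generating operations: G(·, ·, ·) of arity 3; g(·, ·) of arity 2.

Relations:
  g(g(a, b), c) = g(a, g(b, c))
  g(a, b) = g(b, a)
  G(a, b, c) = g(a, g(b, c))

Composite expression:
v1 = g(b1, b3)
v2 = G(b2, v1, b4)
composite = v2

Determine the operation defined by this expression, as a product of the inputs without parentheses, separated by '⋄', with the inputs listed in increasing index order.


Shape and order are irrelevant to G; the b-input set decides.
g(b1, b3) spells out as b1 ⋄ b3
G(b2, g(b1, b3), b4) spells out as b2 ⋄ b1 ⋄ b3 ⋄ b4
putting the inputs in ascending order: b1 ⋄ b2 ⋄ b3 ⋄ b4

b1 ⋄ b2 ⋄ b3 ⋄ b4


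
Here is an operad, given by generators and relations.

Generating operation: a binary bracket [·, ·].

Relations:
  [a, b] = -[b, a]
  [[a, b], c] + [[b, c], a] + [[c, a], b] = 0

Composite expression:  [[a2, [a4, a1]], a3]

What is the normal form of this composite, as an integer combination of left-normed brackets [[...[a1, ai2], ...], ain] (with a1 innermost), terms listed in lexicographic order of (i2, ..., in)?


[[[a1, a4], a2], a3]

A multilinear Lie element is pinned by a1-initial words (a1 innermost).
Composite bracket: [[a2, [a4, a1]], a3]
Full expansion: 8 signed words from ab - ba (2^3 = 8).
Words beginning with a1 determine it all:
  the word a1a4a2a3 carries sign +1 and contributes +[[[a1, a4], a2], a3]


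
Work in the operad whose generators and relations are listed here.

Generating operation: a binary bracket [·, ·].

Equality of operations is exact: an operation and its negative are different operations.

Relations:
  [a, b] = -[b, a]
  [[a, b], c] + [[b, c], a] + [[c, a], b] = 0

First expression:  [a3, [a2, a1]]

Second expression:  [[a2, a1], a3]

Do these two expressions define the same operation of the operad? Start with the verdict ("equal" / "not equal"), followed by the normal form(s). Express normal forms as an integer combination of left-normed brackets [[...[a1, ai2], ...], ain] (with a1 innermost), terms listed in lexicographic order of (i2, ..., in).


Reducing the first expression gives [[a1, a2], a3]
Reducing the second expression gives -[[a1, a2], a3]
They disagree, so not equal.

not equal — first [[a1, a2], a3], second -[[a1, a2], a3]


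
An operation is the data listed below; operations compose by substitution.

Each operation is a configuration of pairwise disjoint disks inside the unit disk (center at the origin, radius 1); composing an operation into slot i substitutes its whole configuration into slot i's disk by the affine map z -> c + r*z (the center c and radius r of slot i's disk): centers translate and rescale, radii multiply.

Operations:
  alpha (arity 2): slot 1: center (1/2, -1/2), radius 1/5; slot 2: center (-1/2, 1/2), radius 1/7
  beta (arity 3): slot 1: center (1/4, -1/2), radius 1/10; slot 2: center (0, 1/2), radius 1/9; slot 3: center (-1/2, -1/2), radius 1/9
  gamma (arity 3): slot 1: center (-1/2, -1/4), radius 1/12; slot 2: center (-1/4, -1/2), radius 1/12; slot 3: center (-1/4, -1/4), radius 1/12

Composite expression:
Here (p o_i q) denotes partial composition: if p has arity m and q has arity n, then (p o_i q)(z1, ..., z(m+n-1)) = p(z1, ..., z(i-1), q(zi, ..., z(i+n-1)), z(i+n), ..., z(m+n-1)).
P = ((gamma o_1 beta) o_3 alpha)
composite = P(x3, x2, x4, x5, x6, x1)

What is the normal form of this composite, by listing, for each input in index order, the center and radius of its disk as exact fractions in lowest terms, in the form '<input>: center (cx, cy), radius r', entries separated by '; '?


x1: center (-1/4, -1/4), radius 1/12; x2: center (-1/2, -5/24), radius 1/108; x3: center (-23/48, -7/24), radius 1/120; x4: center (-29/54, -8/27), radius 1/540; x5: center (-59/108, -31/108), radius 1/756; x6: center (-1/4, -1/2), radius 1/12

Nesting under gamma composes maps z -> c + r*z down each x-path.
for x3, the 2-step affine chain lands on center (-23/48, -7/24), radius 1/120
for x2, the 2-step affine chain lands on center (-1/2, -5/24), radius 1/108
for x4, the 3-step affine chain lands on center (-29/54, -8/27), radius 1/540
for x5, the 3-step affine chain lands on center (-59/108, -31/108), radius 1/756
for x6, the 1-step affine chain lands on center (-1/4, -1/2), radius 1/12
for x1, the 1-step affine chain lands on center (-1/4, -1/4), radius 1/12


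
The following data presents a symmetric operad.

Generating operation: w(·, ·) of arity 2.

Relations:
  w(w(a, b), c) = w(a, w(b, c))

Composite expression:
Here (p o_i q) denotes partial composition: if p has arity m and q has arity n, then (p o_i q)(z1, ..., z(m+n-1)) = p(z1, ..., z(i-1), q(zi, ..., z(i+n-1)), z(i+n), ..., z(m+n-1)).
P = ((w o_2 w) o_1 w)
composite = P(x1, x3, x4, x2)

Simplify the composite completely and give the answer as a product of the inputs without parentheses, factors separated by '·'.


Every regrouping of w is equal, so read the x-inputs in written order.
w(x1, x3) collapses to x1 · x3
w(x4, x2) collapses to x4 · x2
w(w(x1, x3), w(x4, x2)) collapses to x1 · x3 · x4 · x2

x1 · x3 · x4 · x2


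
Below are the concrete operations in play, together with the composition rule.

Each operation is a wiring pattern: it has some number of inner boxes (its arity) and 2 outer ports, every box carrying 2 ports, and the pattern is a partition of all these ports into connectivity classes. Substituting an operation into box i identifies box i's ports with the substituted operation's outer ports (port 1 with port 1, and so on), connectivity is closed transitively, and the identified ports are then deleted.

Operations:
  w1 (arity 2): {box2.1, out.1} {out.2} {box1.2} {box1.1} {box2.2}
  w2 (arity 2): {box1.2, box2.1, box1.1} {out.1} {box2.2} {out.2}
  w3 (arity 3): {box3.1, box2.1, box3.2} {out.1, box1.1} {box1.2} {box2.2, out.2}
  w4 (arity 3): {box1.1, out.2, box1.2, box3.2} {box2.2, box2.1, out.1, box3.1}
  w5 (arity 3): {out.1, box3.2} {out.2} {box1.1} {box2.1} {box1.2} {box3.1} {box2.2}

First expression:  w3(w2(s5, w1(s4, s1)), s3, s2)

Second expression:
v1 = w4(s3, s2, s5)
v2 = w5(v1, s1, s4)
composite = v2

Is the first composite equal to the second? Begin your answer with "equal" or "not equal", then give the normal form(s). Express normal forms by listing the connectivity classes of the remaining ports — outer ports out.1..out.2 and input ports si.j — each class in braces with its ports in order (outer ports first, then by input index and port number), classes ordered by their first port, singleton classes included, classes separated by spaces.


not equal: they reduce to {out.1} {out.2, s3.2} {s1.1, s5.1, s5.2} {s1.2} {s2.1, s2.2, s3.1} {s4.1} {s4.2} and {out.1, s4.2} {out.2} {s1.1} {s1.2} {s2.1, s2.2, s5.1} {s3.1, s3.2, s5.2} {s4.1}

The first composite normalizes to {out.1} {out.2, s3.2} {s1.1, s5.1, s5.2} {s1.2} {s2.1, s2.2, s3.1} {s4.1} {s4.2}
The second composite normalizes to {out.1, s4.2} {out.2} {s1.1} {s1.2} {s2.1, s2.2, s5.1} {s3.1, s3.2, s5.2} {s4.1}
Different reductions; not equal.


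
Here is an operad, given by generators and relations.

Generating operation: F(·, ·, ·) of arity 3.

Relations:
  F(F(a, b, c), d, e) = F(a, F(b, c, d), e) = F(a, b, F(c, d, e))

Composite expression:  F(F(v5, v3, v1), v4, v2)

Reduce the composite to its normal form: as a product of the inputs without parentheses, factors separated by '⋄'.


v5 ⋄ v3 ⋄ v1 ⋄ v4 ⋄ v2


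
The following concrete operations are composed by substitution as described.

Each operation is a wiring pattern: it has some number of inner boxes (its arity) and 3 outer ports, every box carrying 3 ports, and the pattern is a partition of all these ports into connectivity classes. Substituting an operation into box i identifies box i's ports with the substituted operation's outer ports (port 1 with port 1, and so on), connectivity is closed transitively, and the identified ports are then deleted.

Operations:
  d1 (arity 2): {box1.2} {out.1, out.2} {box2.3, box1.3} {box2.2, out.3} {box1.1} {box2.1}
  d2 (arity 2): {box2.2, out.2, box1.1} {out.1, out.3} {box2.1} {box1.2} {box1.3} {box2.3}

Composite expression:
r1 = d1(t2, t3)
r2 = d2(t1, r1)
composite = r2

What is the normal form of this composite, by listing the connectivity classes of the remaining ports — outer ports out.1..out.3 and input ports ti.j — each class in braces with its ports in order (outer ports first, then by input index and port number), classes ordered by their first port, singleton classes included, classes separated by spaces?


{out.1, out.3} {out.2, t1.1} {t1.2} {t1.3} {t2.1} {t2.2} {t2.3, t3.3} {t3.1} {t3.2}

Treat the ports identified at d2 as solder joints: merge, then drop.
d1 over (t2, t3) gives {out.1, out.2} {out.3, t3.2} {t2.1} {t2.2} {t2.3, t3.3} {t3.1}, out.j being that stage's outer ports
d2 over (t1, t2, t3) gives {out.1, out.3} {out.2, t1.1} {t1.2} {t1.3} {t2.1} {t2.2} {t2.3, t3.3} {t3.1} {t3.2}, out.j being that stage's outer ports


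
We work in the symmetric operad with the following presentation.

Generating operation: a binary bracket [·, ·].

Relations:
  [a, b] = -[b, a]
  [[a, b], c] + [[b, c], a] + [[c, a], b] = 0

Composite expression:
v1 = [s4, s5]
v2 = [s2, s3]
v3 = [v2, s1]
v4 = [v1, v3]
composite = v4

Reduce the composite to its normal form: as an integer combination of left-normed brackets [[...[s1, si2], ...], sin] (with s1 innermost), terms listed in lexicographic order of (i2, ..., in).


[[[[s1, s2], s3], s4], s5] - [[[[s1, s2], s3], s5], s4] - [[[[s1, s3], s2], s4], s5] + [[[[s1, s3], s2], s5], s4]

Expand each bracket as ab - ba; the s1-initial words give the coefficients.
Composite bracket: [[s4, s5], [[s2, s3], s1]]
Applying ab - ba throughout gives 16 signed words (2^4 = 16).
The s1-initial words carry the normal form:
  s1s2s3s4s5 appears with sign +1, giving the term +[[[[s1, s2], s3], s4], s5]
  s1s2s3s5s4 appears with sign -1, giving the term -[[[[s1, s2], s3], s5], s4]
  s1s3s2s4s5 appears with sign -1, giving the term -[[[[s1, s3], s2], s4], s5]
  s1s3s2s5s4 appears with sign +1, giving the term +[[[[s1, s3], s2], s5], s4]


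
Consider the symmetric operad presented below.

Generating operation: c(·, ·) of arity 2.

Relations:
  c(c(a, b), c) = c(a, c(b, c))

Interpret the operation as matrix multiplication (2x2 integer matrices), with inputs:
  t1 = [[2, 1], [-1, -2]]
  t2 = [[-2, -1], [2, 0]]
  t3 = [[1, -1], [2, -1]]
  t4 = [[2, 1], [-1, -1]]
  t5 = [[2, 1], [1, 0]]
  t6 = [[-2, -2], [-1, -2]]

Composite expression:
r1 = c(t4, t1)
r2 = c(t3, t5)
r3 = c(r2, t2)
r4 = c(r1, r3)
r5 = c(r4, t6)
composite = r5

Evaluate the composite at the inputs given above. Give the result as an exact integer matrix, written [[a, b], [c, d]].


c(t4, t1) = [[3, 0], [-1, 1]]
c(t3, t5) = [[1, 1], [3, 2]]
c(c(t3, t5), t2) = [[0, -1], [-2, -3]]
c(c(t4, t1), c(c(t3, t5), t2)) = [[0, -3], [-2, -2]]
c(c(c(t4, t1), c(c(t3, t5), t2)), t6) = [[3, 6], [6, 8]]

[[3, 6], [6, 8]]


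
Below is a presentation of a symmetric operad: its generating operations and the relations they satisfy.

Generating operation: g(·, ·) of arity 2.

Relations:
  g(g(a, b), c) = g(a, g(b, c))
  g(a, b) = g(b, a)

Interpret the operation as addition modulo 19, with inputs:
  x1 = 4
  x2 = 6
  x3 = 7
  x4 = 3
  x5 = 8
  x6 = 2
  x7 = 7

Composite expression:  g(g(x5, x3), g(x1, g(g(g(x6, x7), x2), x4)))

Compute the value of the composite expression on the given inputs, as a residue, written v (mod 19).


18 (mod 19)

g(x5, x3) = 15
g(x6, x7) = 9
g(g(x6, x7), x2) = 15
g(g(g(x6, x7), x2), x4) = 18
g(x1, g(g(g(x6, x7), x2), x4)) = 3
g(g(x5, x3), g(x1, g(g(g(x6, x7), x2), x4))) = 18


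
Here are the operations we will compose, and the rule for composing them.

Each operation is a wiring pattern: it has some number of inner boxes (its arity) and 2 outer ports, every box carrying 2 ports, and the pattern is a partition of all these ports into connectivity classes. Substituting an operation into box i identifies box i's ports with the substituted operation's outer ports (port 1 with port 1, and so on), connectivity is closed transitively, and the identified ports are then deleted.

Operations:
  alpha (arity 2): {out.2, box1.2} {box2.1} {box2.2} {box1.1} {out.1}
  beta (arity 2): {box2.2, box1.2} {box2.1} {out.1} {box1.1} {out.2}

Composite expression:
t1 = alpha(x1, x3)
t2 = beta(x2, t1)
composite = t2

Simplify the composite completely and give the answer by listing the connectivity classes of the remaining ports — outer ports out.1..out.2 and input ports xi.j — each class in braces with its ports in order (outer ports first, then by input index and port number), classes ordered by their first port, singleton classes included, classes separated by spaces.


Treat the ports identified at beta as solder joints: merge, then drop.
through alpha, on inputs (x1, x3): {out.1} {out.2, x1.2} {x1.1} {x3.1} {x3.2} (out.j = stage outer ports)
through beta, on inputs (x2, x1, x3): {out.1} {out.2} {x1.1} {x1.2, x2.2} {x2.1} {x3.1} {x3.2} (out.j = stage outer ports)

{out.1} {out.2} {x1.1} {x1.2, x2.2} {x2.1} {x3.1} {x3.2}


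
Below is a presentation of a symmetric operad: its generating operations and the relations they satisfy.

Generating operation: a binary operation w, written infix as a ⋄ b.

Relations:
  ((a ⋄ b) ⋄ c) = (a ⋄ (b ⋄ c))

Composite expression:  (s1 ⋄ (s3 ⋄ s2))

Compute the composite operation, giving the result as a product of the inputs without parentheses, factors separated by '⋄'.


s1 ⋄ s3 ⋄ s2


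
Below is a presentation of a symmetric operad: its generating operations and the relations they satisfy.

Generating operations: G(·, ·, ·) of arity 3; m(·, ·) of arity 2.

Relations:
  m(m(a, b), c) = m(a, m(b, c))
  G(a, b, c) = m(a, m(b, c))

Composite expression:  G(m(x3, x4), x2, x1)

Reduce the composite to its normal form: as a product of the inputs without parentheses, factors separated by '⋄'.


x3 ⋄ x4 ⋄ x2 ⋄ x1

Associativity of G dissolves the nesting; only the x-input order survives.
m(x3, x4) linearizes to x3 ⋄ x4
G(m(x3, x4), x2, x1) linearizes to x3 ⋄ x4 ⋄ x2 ⋄ x1


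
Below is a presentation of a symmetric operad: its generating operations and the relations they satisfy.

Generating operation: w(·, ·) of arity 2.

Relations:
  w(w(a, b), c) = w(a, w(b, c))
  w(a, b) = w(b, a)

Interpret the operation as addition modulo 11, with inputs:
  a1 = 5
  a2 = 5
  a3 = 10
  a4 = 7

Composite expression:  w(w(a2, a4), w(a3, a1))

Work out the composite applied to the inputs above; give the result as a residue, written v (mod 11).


w(a2, a4) = 1
w(a3, a1) = 4
w(w(a2, a4), w(a3, a1)) = 5

5 (mod 11)


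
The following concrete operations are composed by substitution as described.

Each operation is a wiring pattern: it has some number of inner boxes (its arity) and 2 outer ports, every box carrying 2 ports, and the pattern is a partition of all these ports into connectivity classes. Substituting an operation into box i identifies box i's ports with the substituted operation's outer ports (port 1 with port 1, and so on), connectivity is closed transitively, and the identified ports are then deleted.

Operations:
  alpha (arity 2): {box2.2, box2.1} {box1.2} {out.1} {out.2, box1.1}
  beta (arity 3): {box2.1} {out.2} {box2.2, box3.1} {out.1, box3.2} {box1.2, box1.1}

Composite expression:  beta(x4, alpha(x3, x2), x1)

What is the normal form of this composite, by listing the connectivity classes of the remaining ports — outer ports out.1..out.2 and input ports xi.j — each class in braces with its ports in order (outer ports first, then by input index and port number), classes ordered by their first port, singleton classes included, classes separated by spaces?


{out.1, x1.2} {out.2} {x1.1, x3.1} {x2.1, x2.2} {x3.2} {x4.1, x4.2}

After gluing at beta, chains via deleted ports link the x-ports.
stage alpha: inputs (x3, x2), connectivity {out.1} {out.2, x3.1} {x2.1, x2.2} {x3.2}, out.j its boundary
stage beta: inputs (x4, x3, x2, x1), connectivity {out.1, x1.2} {out.2} {x1.1, x3.1} {x2.1, x2.2} {x3.2} {x4.1, x4.2}, out.j its boundary


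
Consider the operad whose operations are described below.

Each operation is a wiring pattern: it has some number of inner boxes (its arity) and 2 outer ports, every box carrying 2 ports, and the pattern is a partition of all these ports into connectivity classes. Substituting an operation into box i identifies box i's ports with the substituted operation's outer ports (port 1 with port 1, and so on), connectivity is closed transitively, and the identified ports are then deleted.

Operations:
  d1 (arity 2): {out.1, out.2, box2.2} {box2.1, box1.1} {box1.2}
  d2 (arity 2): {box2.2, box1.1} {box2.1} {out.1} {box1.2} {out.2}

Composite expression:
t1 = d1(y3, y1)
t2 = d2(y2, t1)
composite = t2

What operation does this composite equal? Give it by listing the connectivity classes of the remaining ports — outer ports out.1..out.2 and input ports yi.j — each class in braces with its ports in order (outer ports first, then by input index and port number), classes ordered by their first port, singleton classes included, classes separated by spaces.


{out.1} {out.2} {y1.1, y3.1} {y1.2, y2.1} {y2.2} {y3.2}

Connectivity passes through glued d2-boundaries; trace each wire chain.
after d1, the pattern on (y3, y1) reads {out.1, out.2, y1.2} {y1.1, y3.1} {y3.2} (out.j = its outer ports)
after d2, the pattern on (y2, y3, y1) reads {out.1} {out.2} {y1.1, y3.1} {y1.2, y2.1} {y2.2} {y3.2} (out.j = its outer ports)


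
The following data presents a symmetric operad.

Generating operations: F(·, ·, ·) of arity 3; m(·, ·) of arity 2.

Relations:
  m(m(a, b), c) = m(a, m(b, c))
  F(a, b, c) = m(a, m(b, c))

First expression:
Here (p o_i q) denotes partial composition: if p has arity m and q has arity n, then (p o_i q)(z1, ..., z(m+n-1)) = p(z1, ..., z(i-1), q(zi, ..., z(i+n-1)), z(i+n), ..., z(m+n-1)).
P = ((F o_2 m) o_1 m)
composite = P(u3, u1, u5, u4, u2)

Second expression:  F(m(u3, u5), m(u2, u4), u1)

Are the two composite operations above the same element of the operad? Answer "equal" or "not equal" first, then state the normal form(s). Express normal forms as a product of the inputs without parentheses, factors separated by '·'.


not equal; the first gives u3 · u1 · u5 · u4 · u2 and the second u3 · u5 · u2 · u4 · u1

The first expression reduces to u3 · u1 · u5 · u4 · u2
The second expression reduces to u3 · u5 · u2 · u4 · u1
No match — not equal.


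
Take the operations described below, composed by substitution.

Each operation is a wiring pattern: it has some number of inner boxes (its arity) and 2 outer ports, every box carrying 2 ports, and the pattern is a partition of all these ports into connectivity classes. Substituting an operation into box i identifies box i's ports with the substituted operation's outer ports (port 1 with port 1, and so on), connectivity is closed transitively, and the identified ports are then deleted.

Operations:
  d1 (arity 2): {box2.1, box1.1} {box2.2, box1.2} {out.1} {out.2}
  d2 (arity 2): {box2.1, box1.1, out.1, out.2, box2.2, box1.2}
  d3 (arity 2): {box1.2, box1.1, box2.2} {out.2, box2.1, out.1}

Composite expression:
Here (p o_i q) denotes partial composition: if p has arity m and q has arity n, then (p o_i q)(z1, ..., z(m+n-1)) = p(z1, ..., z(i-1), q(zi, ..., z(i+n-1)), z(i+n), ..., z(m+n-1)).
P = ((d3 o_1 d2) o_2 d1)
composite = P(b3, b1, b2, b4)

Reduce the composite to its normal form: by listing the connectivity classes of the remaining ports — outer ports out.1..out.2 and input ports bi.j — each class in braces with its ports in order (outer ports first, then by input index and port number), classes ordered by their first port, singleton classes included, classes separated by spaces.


{out.1, out.2, b4.1} {b1.1, b2.1} {b1.2, b2.2} {b3.1, b3.2, b4.2}

Connectivity passes through glued d3-boundaries; trace each wire chain.
after d1, the pattern on (b1, b2) reads {out.1} {out.2} {b1.1, b2.1} {b1.2, b2.2} (out.j = its outer ports)
after d2, the pattern on (b3, b1, b2) reads {out.1, out.2, b3.1, b3.2} {b1.1, b2.1} {b1.2, b2.2} (out.j = its outer ports)
after d3, the pattern on (b3, b1, b2, b4) reads {out.1, out.2, b4.1} {b1.1, b2.1} {b1.2, b2.2} {b3.1, b3.2, b4.2} (out.j = its outer ports)


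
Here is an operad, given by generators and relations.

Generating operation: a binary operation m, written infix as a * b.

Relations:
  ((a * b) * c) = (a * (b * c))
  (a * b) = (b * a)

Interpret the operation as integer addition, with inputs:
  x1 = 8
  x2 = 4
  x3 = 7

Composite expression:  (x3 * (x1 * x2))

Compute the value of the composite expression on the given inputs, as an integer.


19

(x1 * x2) = 12
(x3 * (x1 * x2)) = 19


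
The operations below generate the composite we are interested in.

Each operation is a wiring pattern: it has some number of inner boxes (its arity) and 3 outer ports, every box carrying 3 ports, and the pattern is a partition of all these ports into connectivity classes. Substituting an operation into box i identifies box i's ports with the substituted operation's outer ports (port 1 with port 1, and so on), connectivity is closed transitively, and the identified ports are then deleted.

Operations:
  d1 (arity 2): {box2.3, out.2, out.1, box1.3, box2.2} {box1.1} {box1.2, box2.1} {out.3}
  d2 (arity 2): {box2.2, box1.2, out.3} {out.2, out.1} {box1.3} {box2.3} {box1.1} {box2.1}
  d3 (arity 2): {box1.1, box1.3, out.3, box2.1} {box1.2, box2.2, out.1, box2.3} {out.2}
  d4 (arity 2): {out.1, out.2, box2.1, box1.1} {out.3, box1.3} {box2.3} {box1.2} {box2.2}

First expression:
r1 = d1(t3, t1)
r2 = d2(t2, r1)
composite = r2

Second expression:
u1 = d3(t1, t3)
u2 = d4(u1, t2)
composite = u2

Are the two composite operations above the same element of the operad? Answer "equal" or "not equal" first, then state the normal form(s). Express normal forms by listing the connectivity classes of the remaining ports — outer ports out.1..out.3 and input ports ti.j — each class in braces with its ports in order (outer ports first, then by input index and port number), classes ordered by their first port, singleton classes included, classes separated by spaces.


not equal — first {out.1, out.2} {out.3, t1.2, t1.3, t2.2, t3.3} {t1.1, t3.2} {t2.1} {t2.3} {t3.1}, second {out.1, out.2, t1.2, t2.1, t3.2, t3.3} {out.3, t1.1, t1.3, t3.1} {t2.2} {t2.3}

The first composite normalizes to {out.1, out.2} {out.3, t1.2, t1.3, t2.2, t3.3} {t1.1, t3.2} {t2.1} {t2.3} {t3.1}
The second composite normalizes to {out.1, out.2, t1.2, t2.1, t3.2, t3.3} {out.3, t1.1, t1.3, t3.1} {t2.2} {t2.3}
Distinct normal forms: not equal.


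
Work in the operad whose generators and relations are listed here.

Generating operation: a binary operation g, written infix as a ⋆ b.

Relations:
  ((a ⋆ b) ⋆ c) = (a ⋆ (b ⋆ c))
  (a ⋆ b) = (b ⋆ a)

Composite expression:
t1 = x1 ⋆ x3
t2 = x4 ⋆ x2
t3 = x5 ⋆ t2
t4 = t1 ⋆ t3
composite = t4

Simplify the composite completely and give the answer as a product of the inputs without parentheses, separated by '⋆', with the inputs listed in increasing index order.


x1 ⋆ x2 ⋆ x3 ⋆ x4 ⋆ x5


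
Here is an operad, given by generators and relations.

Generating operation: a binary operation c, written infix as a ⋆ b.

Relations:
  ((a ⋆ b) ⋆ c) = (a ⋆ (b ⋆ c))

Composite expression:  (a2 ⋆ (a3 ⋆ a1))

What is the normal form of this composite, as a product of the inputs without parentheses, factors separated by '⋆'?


a2 ⋆ a3 ⋆ a1

The c-tree's shape is irrelevant; the a-reading-order decides.
(a3 ⋆ a1) reduces to a3 ⋆ a1
(a2 ⋆ (a3 ⋆ a1)) reduces to a2 ⋆ a3 ⋆ a1


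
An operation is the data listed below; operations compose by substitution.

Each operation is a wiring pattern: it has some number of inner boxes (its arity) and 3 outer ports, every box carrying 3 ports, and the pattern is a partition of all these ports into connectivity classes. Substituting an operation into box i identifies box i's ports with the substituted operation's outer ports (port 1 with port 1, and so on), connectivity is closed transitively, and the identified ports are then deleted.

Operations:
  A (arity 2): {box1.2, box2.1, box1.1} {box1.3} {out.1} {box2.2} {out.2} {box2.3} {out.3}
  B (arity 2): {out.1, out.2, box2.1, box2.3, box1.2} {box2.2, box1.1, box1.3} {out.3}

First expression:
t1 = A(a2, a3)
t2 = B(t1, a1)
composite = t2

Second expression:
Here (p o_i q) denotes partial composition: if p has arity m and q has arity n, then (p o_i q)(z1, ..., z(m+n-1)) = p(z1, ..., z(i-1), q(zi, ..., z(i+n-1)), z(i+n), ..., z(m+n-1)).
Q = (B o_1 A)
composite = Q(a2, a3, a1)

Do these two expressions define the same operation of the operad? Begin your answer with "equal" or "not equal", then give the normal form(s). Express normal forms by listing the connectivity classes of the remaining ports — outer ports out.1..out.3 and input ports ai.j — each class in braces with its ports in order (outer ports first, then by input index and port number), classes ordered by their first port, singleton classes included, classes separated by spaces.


The first composite normalizes to {out.1, out.2, a1.1, a1.3} {out.3} {a1.2} {a2.1, a2.2, a3.1} {a2.3} {a3.2} {a3.3}
The second composite normalizes to {out.1, out.2, a1.1, a1.3} {out.3} {a1.2} {a2.1, a2.2, a3.1} {a2.3} {a3.2} {a3.3}
Same normal form: equal.

equal; the common form is {out.1, out.2, a1.1, a1.3} {out.3} {a1.2} {a2.1, a2.2, a3.1} {a2.3} {a3.2} {a3.3}


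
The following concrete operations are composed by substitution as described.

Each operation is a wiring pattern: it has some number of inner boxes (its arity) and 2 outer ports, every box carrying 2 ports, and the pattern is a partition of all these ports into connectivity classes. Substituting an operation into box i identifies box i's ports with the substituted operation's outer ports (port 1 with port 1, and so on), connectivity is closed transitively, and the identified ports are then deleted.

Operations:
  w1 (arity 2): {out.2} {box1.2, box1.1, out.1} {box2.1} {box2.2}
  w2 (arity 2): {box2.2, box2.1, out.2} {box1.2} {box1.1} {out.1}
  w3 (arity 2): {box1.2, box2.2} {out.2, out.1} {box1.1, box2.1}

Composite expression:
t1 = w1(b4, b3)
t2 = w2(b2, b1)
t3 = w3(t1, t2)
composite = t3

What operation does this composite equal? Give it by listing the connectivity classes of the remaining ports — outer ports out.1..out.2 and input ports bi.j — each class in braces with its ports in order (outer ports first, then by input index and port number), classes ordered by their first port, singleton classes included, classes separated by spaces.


{out.1, out.2} {b1.1, b1.2} {b2.1} {b2.2} {b3.1} {b3.2} {b4.1, b4.2}

Two ports join when wires chain via w3-identified ports.
through w1, on inputs (b4, b3): {out.1, b4.1, b4.2} {out.2} {b3.1} {b3.2} (out.j = stage outer ports)
through w2, on inputs (b2, b1): {out.1} {out.2, b1.1, b1.2} {b2.1} {b2.2} (out.j = stage outer ports)
through w3, on inputs (b4, b3, b2, b1): {out.1, out.2} {b1.1, b1.2} {b2.1} {b2.2} {b3.1} {b3.2} {b4.1, b4.2} (out.j = stage outer ports)


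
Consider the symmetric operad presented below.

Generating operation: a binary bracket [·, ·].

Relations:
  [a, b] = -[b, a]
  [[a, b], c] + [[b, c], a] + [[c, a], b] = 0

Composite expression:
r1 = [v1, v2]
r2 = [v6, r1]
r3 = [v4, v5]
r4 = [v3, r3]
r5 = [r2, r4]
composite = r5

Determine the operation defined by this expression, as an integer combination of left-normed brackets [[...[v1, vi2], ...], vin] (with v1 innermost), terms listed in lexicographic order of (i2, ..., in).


-[[[[[v1, v2], v6], v3], v4], v5] + [[[[[v1, v2], v6], v3], v5], v4] + [[[[[v1, v2], v6], v4], v5], v3] - [[[[[v1, v2], v6], v5], v4], v3]

Skip Jacobi rewriting: expand, keep v1-initial words, read off terms.
Composite bracket: [[v6, [v1, v2]], [v3, [v4, v5]]]
The bracket unfolds into 32 signed words via [a, b] = ab - ba (2^5 = 32).
The v1-initial words carry the normal form:
  the word v1v2v6v3v4v5 carries sign -1 and contributes -[[[[[v1, v2], v6], v3], v4], v5]
  the word v1v2v6v3v5v4 carries sign +1 and contributes +[[[[[v1, v2], v6], v3], v5], v4]
  the word v1v2v6v4v5v3 carries sign +1 and contributes +[[[[[v1, v2], v6], v4], v5], v3]
  the word v1v2v6v5v4v3 carries sign -1 and contributes -[[[[[v1, v2], v6], v5], v4], v3]
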